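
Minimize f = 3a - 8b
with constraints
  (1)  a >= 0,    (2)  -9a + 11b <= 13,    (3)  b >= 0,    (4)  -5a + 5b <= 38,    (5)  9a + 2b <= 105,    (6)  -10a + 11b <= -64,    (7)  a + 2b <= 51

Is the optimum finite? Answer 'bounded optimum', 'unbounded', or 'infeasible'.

bounded optimum

Extreme points and f = 3a - 8b:
  (35/3, 0) → f = 35
  (32/5, 0) → f = 96/5
  (1283/119, 474/119) → f = 57/119
The feasible region has finitely many vertices and no improving ray; the minimum is 57/119 at (1283/119, 474/119).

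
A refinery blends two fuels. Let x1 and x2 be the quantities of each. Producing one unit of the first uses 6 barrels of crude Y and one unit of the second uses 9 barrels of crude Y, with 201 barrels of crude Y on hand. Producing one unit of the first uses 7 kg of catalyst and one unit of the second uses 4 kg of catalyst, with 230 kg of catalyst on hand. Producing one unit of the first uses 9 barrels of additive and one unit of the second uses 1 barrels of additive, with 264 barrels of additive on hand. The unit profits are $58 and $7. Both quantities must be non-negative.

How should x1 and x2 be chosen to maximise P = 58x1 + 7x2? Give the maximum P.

x1 = 29, x2 = 3, maximum P = 1703

Vertices and P = 58x1 + 7x2:
  (0, 0) → P = 0
  (0, 67/3) → P = 469/3
  (88/3, 0) → P = 5104/3
  (29, 3) → P = 1703

The binding constraints are 6x1 + 9x2 = 201 and 9x1 + x2 = 264.
Solving simultaneously gives x1 = 29, x2 = 3.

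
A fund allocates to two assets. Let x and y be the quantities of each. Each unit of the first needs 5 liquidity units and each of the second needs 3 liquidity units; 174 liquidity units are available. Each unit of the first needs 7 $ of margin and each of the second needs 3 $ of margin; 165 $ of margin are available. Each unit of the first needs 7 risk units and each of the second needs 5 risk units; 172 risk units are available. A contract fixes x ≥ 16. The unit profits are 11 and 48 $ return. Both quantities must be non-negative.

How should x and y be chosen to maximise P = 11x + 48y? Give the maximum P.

Extreme points and P = 11x + 48y:
  (165/7, 0) → P = 1815/7
  (16, 0) → P = 176
  (309/14, 7/2) → P = 5751/14
  (16, 12) → P = 752

The optimum lies where 7x + 5y = 172 and x = 16.
Solving simultaneously gives x = 16, y = 12.

x = 16, y = 12, maximum P = 752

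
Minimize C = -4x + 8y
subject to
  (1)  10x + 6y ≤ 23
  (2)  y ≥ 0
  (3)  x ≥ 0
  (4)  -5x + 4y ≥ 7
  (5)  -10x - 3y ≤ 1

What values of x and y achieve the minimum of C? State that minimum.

Vertices and C = -4x + 8y:
  (0, 23/6) → C = 92/3
  (5/7, 37/14) → C = 128/7
  (0, 7/4) → C = 14

x = 0, y = 7/4, minimum C = 14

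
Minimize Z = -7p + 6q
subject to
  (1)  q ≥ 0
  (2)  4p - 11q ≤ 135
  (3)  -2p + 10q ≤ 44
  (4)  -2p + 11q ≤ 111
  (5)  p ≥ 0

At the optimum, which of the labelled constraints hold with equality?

Corner points and Z = -7p + 6q:
  (135/4, 0) → Z = -945/4
  (0, 0) → Z = 0
  (917/9, 223/9) → Z = -5081/9
  (0, 22/5) → Z = 132/5

The minimum is at (917/9, 223/9). Substituting into each constraint, equality holds for (2) and (3); the remaining constraints have slack.

(2) and (3)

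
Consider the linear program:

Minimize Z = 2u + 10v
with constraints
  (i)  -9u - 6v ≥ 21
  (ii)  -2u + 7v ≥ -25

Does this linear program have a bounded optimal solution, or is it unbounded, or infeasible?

unbounded

From the feasible point (1/25, -89/25), moving in the direction (-7, -2) keeps every constraint satisfied while Z decreases without bound.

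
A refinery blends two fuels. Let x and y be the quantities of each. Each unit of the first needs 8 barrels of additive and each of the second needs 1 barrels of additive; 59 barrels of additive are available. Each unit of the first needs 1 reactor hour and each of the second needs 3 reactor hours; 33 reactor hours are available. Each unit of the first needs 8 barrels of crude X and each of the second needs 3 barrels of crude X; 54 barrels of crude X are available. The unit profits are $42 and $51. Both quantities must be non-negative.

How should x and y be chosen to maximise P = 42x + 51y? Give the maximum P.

x = 3, y = 10, maximum P = 636

Extreme points and P = 42x + 51y:
  (0, 0) → P = 0
  (0, 11) → P = 561
  (27/4, 0) → P = 567/2
  (3, 10) → P = 636

The binding constraints are x + 3y = 33 and 8x + 3y = 54.
Solving simultaneously gives x = 3, y = 10.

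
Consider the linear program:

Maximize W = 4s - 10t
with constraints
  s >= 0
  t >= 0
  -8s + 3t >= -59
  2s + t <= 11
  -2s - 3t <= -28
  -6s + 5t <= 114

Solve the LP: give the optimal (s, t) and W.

Extreme points and W = 4s - 10t:
  (0, 11) → W = -110
  (0, 28/3) → W = -280/3
  (5/4, 17/2) → W = -80

s = 5/4, t = 17/2, maximum W = -80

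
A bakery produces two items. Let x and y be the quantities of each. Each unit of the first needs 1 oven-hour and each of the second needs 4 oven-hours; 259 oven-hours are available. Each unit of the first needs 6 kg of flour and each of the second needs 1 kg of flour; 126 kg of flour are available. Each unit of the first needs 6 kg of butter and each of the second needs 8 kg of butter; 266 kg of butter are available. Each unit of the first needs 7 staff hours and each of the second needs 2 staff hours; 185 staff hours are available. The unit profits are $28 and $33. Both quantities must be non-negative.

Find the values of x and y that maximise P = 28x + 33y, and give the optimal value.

x = 53/3, y = 20, maximum P = 3464/3

Corner points and P = 28x + 33y:
  (0, 0) → P = 0
  (0, 133/4) → P = 4389/4
  (21, 0) → P = 588
  (53/3, 20) → P = 3464/3

At the optimal vertex, 6x + y = 126 and 6x + 8y = 266.
Solving simultaneously gives x = 53/3, y = 20.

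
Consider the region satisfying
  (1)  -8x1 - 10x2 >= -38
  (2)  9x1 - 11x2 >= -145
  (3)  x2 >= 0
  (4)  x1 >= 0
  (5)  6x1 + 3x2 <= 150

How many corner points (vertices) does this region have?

Intersecting each pair of boundary lines and keeping only the points that satisfy every inequality leaves:
  (19/4, 0)
  (0, 19/5)
  (0, 0)

3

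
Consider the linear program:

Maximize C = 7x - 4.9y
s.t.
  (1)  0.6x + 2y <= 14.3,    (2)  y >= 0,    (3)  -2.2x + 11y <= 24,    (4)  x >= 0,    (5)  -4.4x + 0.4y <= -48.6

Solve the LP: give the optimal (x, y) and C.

x = 143/6, y = 0, maximum C = 1001/6

Vertices and C = 7x - 4.9y:
  (143/6, 0) → C = 1001/6
  (2573/226, 422/113) → C = 69377/1130
  (243/22, 0) → C = 1701/22

At the optimal vertex, 0.6x + 2y = 14.3 and y = 0.
Solving simultaneously gives x = 143/6, y = 0.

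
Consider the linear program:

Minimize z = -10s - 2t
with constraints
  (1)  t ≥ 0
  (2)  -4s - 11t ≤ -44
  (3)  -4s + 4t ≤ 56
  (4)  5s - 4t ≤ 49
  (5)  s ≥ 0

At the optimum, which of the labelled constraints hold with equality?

(3) and (4)

Extreme points and z = -10s - 2t:
  (715/71, 24/71) → z = -7198/71
  (0, 4) → z = -8
  (105, 119) → z = -1288
  (0, 14) → z = -28

The minimum is at (105, 119). Substituting into each constraint, equality holds for (3) and (4); the remaining constraints have slack.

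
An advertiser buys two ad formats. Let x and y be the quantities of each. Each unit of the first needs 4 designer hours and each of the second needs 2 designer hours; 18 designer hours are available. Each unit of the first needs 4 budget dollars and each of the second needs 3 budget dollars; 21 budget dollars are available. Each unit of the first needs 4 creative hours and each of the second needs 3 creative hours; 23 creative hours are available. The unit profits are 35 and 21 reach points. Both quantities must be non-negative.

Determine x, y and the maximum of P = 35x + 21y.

Extreme points and P = 35x + 21y:
  (0, 0) → P = 0
  (0, 7) → P = 147
  (9/2, 0) → P = 315/2
  (3, 3) → P = 168

x = 3, y = 3, maximum P = 168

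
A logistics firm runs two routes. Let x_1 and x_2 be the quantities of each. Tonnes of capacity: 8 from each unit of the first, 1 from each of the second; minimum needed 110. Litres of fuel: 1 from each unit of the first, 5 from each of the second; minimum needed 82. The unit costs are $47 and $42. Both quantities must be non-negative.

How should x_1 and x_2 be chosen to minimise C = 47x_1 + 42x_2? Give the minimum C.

Extreme points and C = 47x_1 + 42x_2:
  (0, 110) → C = 4620
  (82, 0) → C = 3854
  (12, 14) → C = 1152
The feasible region is unbounded (it extends along (0, 1), (1, 0)), but C strictly increases along every unbounded feasible direction, so there is no improving ray and the minimum is attained at a vertex.

x_1 = 12, x_2 = 14, minimum C = 1152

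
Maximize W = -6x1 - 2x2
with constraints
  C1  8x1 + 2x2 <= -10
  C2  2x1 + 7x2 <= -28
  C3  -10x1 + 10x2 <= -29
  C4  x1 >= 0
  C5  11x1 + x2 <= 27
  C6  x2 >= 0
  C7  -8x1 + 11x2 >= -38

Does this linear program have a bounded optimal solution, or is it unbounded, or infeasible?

The boundaries x2 = 0 and -8x1 + 11x2 = -38 meet at (19/4, 0), but that point violates 8x1 + 2x2 ≤ -10. Every candidate vertex is excluded by some other constraint, so the feasible region is empty.

infeasible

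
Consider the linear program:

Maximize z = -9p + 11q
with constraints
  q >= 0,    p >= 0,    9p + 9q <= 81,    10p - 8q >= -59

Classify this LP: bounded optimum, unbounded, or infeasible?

bounded optimum

Corner points and z = -9p + 11q:
  (0, 0) → z = 0
  (9, 0) → z = -81
  (0, 59/8) → z = 649/8
  (13/18, 149/18) → z = 761/9
The feasible region has finitely many vertices and no improving ray; the maximum is 761/9 at (13/18, 149/18).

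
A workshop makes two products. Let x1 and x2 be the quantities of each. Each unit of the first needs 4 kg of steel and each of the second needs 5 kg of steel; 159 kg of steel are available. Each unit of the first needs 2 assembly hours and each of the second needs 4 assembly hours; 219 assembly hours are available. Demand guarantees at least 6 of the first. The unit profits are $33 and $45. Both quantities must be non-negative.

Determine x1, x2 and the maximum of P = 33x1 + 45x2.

x1 = 6, x2 = 27, maximum P = 1413

Vertices and P = 33x1 + 45x2:
  (159/4, 0) → P = 5247/4
  (6, 0) → P = 198
  (6, 27) → P = 1413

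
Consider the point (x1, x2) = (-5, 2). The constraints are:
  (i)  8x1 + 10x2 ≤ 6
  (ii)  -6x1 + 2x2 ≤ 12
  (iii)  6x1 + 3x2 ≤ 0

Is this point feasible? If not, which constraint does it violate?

Constraint (ii): -6x1 + 2x2 = 34, which is not ≤ 12. All other constraints are satisfied.

not feasible — violates (ii)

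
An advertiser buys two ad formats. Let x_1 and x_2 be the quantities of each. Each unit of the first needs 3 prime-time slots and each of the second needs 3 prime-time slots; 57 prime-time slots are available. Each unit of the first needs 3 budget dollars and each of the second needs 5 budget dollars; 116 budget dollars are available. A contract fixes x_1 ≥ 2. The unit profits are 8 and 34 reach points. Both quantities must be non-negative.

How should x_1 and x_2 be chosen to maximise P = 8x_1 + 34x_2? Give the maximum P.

x_1 = 2, x_2 = 17, maximum P = 594

Corner points and P = 8x_1 + 34x_2:
  (19, 0) → P = 152
  (2, 0) → P = 16
  (2, 17) → P = 594

The optimum lies where 3x_1 + 3x_2 = 57 and x_1 = 2.
Solving simultaneously gives x_1 = 2, x_2 = 17.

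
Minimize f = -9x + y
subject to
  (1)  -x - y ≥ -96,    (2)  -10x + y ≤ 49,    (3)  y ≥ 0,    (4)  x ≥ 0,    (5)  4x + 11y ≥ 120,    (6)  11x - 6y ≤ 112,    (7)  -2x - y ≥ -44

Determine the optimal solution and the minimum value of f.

x = 376/23, y = 260/23, minimum f = -3124/23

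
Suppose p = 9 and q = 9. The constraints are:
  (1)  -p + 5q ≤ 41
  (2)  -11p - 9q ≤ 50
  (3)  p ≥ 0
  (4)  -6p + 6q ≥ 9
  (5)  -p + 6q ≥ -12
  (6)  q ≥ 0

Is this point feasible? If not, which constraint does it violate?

Constraint (4): -6p + 6q = 0, which is not ≥ 9. All other constraints are satisfied.

not feasible — violates (4)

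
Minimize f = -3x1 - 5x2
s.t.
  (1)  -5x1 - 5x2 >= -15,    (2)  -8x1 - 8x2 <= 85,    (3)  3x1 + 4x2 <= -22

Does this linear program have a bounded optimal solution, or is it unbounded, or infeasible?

bounded optimum

Extreme points and f = -3x1 - 5x2:
  (34, -31) → f = 53
  (-41/2, 79/8) → f = 97/8
The feasible region has finitely many vertices and no improving ray; the minimum is 97/8 at (-41/2, 79/8).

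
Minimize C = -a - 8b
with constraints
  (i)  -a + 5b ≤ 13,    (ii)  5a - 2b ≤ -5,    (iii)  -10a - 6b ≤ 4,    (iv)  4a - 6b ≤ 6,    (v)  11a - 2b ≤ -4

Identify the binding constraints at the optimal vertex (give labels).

(i) and (ii)

Vertices and C = -a - 8b:
  (1/23, 60/23) → C = -481/23
  (-7/4, 9/4) → C = -65/4
  (-19/25, 3/5) → C = -101/25

The minimum is at (1/23, 60/23). Substituting into each constraint, equality holds for (i) and (ii); the remaining constraints have slack.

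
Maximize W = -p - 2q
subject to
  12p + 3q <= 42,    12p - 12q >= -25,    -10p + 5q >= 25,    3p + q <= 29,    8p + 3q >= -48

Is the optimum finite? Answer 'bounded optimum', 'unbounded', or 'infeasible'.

bounded optimum

Corner points and W = -p - 2q:
  (-35/12, -5/6) → W = 55/12
  (-217/44, -94/33) → W = 1403/132
  (-9/2, -4) → W = 25/2
The feasible region has finitely many vertices and no improving ray; the maximum is 25/2 at (-9/2, -4).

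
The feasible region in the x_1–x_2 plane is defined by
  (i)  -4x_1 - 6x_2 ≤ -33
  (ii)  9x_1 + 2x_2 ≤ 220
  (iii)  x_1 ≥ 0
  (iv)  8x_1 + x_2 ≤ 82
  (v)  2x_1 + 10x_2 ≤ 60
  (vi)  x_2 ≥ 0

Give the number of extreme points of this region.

The feasible vertices (each the meet of two boundaries and inside every other half-plane) are:
  (0, 11/2)
  (33/4, 0)
  (0, 6)
  (380/39, 158/39)
  (41/4, 0)

5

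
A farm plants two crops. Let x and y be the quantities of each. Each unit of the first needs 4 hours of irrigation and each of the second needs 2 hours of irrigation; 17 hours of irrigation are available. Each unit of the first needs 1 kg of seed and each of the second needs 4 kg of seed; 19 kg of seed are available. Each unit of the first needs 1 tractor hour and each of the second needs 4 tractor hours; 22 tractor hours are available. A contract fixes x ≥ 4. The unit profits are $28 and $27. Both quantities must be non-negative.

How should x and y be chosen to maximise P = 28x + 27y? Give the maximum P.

Extreme points and P = 28x + 27y:
  (17/4, 0) → P = 119
  (4, 0) → P = 112
  (4, 1/2) → P = 251/2

The binding constraints are 4x + 2y = 17 and x = 4.
Solving simultaneously gives x = 4, y = 1/2.

x = 4, y = 1/2, maximum P = 251/2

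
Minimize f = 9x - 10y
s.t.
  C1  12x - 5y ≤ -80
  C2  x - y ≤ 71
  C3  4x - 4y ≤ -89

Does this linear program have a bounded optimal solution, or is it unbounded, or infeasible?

unbounded

From the feasible point (125/28, 187/7), moving in the direction (5, 12) keeps every constraint satisfied while f decreases without bound.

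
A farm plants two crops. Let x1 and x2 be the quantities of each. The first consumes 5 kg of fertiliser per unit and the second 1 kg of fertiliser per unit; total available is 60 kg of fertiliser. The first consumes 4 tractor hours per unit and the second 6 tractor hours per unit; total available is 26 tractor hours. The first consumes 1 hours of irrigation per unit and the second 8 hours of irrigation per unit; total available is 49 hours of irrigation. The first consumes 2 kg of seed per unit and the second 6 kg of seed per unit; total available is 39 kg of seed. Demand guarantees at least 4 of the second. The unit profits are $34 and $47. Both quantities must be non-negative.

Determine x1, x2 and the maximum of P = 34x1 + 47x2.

x1 = 1/2, x2 = 4, maximum P = 205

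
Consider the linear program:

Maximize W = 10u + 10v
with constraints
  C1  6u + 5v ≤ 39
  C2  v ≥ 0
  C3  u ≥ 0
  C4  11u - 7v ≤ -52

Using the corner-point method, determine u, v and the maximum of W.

Extreme points and W = 10u + 10v:
  (0, 39/5) → W = 78
  (13/97, 741/97) → W = 7540/97
  (0, 52/7) → W = 520/7

At the optimal vertex, 6u + 5v = 39 and u = 0.
Solving simultaneously gives u = 0, v = 39/5.

u = 0, v = 39/5, maximum W = 78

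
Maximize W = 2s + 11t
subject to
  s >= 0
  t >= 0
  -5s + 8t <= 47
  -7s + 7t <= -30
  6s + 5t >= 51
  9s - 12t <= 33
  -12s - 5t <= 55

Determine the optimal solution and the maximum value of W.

At the optimal vertex, -5s + 8t = 47 and 9s - 12t = 33.
Solving simultaneously gives s = 69, t = 49.

s = 69, t = 49, maximum W = 677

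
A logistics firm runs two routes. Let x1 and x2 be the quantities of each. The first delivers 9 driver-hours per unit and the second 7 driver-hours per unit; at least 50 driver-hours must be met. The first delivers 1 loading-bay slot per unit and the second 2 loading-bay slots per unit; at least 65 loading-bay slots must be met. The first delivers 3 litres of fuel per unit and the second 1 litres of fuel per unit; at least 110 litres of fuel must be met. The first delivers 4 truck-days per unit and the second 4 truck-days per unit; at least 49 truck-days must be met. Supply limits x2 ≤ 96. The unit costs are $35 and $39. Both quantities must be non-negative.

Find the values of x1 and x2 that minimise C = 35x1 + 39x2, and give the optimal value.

x1 = 31, x2 = 17, minimum C = 1748

Corner points and C = 35x1 + 39x2:
  (65, 0) → C = 2275
  (31, 17) → C = 1748
  (14/3, 96) → C = 11722/3
The feasible region is unbounded (it extends along (1, 0)), but C strictly increases along every unbounded feasible direction, so there is no improving ray and the minimum is attained at a vertex.

The binding constraints are x1 + 2x2 = 65 and 3x1 + x2 = 110.
Solving simultaneously gives x1 = 31, x2 = 17.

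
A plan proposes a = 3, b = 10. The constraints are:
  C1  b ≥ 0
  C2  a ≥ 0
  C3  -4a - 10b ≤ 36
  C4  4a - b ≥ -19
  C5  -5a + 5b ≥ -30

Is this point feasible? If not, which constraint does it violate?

feasible

C1: 10 ≥ 0 ✓
C2: 3 ≥ 0 ✓
C3: -112 ≤ 36 ✓
C4: 2 ≥ -19 ✓
C5: 35 ≥ -30 ✓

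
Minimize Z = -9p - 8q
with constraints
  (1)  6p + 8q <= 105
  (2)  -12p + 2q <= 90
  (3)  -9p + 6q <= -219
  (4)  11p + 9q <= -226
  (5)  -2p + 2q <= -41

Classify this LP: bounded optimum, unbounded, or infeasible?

bounded optimum

Feasible corners and Z = -9p - 8q:
  (-163/9, -191/3) → Z = 2017/3
  (205/49, -1481/49) → Z = 1429/7
The feasible region has finitely many vertices and no improving ray; the minimum is 1429/7 at (205/49, -1481/49).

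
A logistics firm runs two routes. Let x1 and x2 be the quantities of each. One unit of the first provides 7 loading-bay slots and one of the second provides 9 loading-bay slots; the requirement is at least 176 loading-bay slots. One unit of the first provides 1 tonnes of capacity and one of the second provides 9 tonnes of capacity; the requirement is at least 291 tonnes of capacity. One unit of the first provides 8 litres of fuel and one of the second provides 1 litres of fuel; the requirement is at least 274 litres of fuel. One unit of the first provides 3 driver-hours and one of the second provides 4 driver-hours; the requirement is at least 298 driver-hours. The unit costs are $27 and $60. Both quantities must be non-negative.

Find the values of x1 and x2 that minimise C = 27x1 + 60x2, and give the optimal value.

The feasible region is unbounded (it extends along (0, 1), (1, 0)), but C strictly increases along every unbounded feasible direction, so there is no improving ray and the minimum is attained at a vertex.

x1 = 66, x2 = 25, minimum C = 3282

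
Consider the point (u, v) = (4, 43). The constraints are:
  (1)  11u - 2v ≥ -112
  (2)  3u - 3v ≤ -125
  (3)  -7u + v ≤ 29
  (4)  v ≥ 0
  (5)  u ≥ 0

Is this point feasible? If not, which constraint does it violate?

Constraint (2): 3u - 3v = -117, which is not ≤ -125. All other constraints are satisfied.

not feasible — violates (2)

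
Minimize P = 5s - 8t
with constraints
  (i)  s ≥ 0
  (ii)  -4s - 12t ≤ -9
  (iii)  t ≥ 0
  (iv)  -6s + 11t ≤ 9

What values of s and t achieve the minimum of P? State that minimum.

Vertices and P = 5s - 8t:
  (0, 3/4) → P = -6
  (0, 9/11) → P = -72/11
  (9/4, 0) → P = 45/4
The feasible region is unbounded (it extends along (11, 6), (1, 0)), but P strictly increases along every unbounded feasible direction, so there is no improving ray and the minimum is attained at a vertex.

s = 0, t = 9/11, minimum P = -72/11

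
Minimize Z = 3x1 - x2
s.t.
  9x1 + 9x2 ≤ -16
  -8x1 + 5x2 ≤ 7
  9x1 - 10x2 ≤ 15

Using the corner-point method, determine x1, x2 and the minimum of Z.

Vertices and Z = 3x1 - x2:
  (-11/9, -5/9) → Z = -28/9
  (-25/171, -31/19) → Z = 68/57
  (-29/7, -183/35) → Z = -36/5

x1 = -29/7, x2 = -183/35, minimum Z = -36/5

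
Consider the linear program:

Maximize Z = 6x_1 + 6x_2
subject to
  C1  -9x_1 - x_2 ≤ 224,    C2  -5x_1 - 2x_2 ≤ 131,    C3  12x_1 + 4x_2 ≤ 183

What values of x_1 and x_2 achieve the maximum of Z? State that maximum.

Extreme points and Z = 6x_1 + 6x_2:
  (-317/13, -59/13) → Z = -2256/13
  (-1079/24, 1445/8) → Z = 814
  (445/2, -2487/4) → Z = -4791/2

At the optimal vertex, -9x_1 - x_2 = 224 and 12x_1 + 4x_2 = 183.
Solving simultaneously gives x_1 = -1079/24, x_2 = 1445/8.

x_1 = -1079/24, x_2 = 1445/8, maximum Z = 814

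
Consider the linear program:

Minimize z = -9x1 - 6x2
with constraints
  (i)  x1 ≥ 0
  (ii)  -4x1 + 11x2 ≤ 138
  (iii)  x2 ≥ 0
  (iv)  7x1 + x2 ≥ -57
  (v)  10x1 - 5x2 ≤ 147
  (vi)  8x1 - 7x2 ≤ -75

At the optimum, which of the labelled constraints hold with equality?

Vertices and z = -9x1 - 6x2:
  (0, 138/11) → z = -828/11
  (0, 75/7) → z = -450/7
  (47/20, 67/5) → z = -2031/20

The minimum is at (47/20, 67/5). Substituting into each constraint, equality holds for (ii) and (vi); the remaining constraints have slack.

(ii) and (vi)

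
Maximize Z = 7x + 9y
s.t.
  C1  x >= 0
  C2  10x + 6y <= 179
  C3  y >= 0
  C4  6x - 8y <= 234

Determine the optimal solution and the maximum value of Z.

x = 0, y = 179/6, maximum Z = 537/2

The binding constraints are x = 0 and 10x + 6y = 179.
Solving simultaneously gives x = 0, y = 179/6.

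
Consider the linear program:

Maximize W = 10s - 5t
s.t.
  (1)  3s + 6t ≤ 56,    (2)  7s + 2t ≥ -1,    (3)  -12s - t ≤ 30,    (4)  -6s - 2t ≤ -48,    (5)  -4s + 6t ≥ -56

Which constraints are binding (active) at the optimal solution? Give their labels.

Vertices and W = 10s - 5t:
  (88/15, 32/5) → W = 80/3
  (16, 4/3) → W = 460/3
  (100/11, -36/11) → W = 1180/11

The maximum is at (16, 4/3). Substituting into each constraint, equality holds for (1) and (5); the remaining constraints have slack.

(1) and (5)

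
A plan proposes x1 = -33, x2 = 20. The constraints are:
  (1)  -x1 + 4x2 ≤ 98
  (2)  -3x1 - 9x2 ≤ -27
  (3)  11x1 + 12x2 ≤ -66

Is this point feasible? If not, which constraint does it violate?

not feasible — violates (1)

Constraint (1): -x1 + 4x2 = 113, which is not ≤ 98. All other constraints are satisfied.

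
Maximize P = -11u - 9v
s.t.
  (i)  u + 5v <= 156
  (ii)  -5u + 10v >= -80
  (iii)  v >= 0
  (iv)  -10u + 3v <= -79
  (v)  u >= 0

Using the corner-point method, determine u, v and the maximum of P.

u = 79/10, v = 0, maximum P = -869/10

Feasible corners and P = -11u - 9v:
  (56, 20) → P = -796
  (863/53, 1481/53) → P = -22822/53
  (16, 0) → P = -176
  (79/10, 0) → P = -869/10

At the optimal vertex, v = 0 and -10u + 3v = -79.
Solving simultaneously gives u = 79/10, v = 0.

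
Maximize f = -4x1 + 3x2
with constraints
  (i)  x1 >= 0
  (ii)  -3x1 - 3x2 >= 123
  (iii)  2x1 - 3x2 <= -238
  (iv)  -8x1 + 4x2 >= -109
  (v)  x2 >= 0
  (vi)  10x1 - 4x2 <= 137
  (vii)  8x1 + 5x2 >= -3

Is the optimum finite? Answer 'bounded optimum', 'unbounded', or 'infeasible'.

The boundaries x1 = 0 and 2x1 - 3x2 = -238 meet at (0, 238/3), but that point violates -3x1 - 3x2 ≥ 123. Every candidate vertex is excluded by some other constraint, so the feasible region is empty.

infeasible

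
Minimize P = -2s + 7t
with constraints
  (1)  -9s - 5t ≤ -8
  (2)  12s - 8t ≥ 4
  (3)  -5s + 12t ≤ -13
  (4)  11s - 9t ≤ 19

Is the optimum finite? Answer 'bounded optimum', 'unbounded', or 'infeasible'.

Feasible corners and P = -2s + 7t:
  (23/19, -11/19) → P = -123/19
  (167/136, -83/136) → P = -915/136
  (37/29, -16/29) → P = -186/29
The feasible region has finitely many vertices and no improving ray; the minimum is -915/136 at (167/136, -83/136).

bounded optimum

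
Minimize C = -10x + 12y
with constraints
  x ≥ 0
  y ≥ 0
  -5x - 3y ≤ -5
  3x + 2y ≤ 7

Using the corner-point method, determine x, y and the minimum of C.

Corner points and C = -10x + 12y:
  (0, 5/3) → C = 20
  (0, 7/2) → C = 42
  (1, 0) → C = -10
  (7/3, 0) → C = -70/3

The binding constraints are y = 0 and 3x + 2y = 7.
Solving simultaneously gives x = 7/3, y = 0.

x = 7/3, y = 0, minimum C = -70/3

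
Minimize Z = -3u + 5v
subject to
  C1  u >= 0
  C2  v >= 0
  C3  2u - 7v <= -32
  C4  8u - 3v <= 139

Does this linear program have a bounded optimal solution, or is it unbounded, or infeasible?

Extreme points and Z = -3u + 5v:
  (0, 32/7) → Z = 160/7
  (1069/50, 267/25) → Z = -537/50
The feasible region has finitely many vertices and no improving ray; the minimum is -537/50 at (1069/50, 267/25).

bounded optimum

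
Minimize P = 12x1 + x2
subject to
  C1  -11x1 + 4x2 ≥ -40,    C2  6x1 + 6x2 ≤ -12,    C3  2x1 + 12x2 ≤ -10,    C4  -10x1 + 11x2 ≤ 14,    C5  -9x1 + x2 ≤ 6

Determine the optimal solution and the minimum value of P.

x1 = -64/25, x2 = -426/25, minimum P = -1194/25

At the optimal vertex, -11x1 + 4x2 = -40 and -9x1 + x2 = 6.
Solving simultaneously gives x1 = -64/25, x2 = -426/25.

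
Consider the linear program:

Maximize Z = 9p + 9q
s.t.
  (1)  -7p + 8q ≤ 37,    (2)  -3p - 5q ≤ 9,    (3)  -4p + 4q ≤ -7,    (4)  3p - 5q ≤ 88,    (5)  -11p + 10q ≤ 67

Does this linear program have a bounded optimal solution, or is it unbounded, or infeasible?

From the feasible point (51, 197/4), moving in the direction (8, 7) keeps every constraint satisfied while Z increases without bound.

unbounded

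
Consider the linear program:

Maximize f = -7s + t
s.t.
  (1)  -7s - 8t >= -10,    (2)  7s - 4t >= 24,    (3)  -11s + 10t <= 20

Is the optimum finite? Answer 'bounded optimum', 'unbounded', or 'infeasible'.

From the feasible point (58/21, -7/6), moving in the direction (-4, -7) keeps every constraint satisfied while f increases without bound.

unbounded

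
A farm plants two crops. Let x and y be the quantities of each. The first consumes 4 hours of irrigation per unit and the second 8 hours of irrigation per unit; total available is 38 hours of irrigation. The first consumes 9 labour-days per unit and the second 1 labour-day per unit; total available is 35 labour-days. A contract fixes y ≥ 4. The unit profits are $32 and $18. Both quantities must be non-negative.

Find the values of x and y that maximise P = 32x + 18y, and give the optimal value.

x = 3/2, y = 4, maximum P = 120

Feasible corners and P = 32x + 18y:
  (0, 19/4) → P = 171/2
  (0, 4) → P = 72
  (3/2, 4) → P = 120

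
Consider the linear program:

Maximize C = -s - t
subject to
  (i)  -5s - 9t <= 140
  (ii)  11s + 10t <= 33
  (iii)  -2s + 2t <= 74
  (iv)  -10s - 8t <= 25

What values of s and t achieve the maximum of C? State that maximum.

Vertices and C = -s - t:
  (1697/49, -1705/49) → C = 8/49
  (179/10, -51/2) → C = 38/5
  (-337/21, 440/21) → C = -103/21
  (-107/6, 115/6) → C = -4/3

At the optimal vertex, -5s - 9t = 140 and -10s - 8t = 25.
Solving simultaneously gives s = 179/10, t = -51/2.

s = 179/10, t = -51/2, maximum C = 38/5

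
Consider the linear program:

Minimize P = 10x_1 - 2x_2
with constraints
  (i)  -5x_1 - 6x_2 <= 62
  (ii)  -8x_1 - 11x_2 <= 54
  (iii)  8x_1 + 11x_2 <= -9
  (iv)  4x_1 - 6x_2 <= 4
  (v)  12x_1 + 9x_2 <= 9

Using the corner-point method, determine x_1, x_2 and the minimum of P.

Vertices and P = 10x_1 - 2x_2:
  (-358/7, 226/7) → P = -576
  (-628/7, 451/7) → P = -1026
  (-70/23, -62/23) → P = -576/23
  (-5/46, -17/23) → P = 9/23

The optimum lies where -5x_1 - 6x_2 = 62 and 8x_1 + 11x_2 = -9.
Solving simultaneously gives x_1 = -628/7, x_2 = 451/7.

x_1 = -628/7, x_2 = 451/7, minimum P = -1026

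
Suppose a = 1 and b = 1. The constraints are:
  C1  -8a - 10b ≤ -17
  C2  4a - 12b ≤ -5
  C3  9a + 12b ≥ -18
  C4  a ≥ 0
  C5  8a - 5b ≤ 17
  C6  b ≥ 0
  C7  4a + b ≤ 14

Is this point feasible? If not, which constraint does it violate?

C1: -18 ≤ -17 ✓
C2: -8 ≤ -5 ✓
C3: 21 ≥ -18 ✓
C4: 1 ≥ 0 ✓
C5: 3 ≤ 17 ✓
C6: 1 ≥ 0 ✓
C7: 5 ≤ 14 ✓

feasible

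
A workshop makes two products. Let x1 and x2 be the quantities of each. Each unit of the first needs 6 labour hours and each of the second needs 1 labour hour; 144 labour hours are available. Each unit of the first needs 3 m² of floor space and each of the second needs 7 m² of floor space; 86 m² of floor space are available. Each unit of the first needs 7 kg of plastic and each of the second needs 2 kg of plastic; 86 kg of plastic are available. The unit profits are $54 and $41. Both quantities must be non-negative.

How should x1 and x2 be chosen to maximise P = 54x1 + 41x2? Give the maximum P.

x1 = 10, x2 = 8, maximum P = 868

The optimum lies where 3x1 + 7x2 = 86 and 7x1 + 2x2 = 86.
Solving simultaneously gives x1 = 10, x2 = 8.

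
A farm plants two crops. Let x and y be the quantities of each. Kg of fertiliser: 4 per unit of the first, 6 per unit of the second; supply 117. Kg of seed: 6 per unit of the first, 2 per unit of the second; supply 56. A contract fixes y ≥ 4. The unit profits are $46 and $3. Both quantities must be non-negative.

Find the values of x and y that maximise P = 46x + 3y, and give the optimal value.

Extreme points and P = 46x + 3y:
  (0, 39/2) → P = 117/2
  (0, 4) → P = 12
  (51/14, 239/14) → P = 3063/14
  (8, 4) → P = 380

x = 8, y = 4, maximum P = 380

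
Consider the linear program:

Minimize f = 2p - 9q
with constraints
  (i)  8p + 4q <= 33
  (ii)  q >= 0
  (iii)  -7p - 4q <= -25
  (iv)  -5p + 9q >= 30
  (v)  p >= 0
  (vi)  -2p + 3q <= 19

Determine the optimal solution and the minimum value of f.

p = 23/32, q = 109/16, minimum f = -479/8

Feasible corners and f = 2p - 9q:
  (177/92, 405/92) → f = -3291/92
  (23/32, 109/16) → f = -479/8
  (105/83, 335/83) → f = -2805/83
  (0, 25/4) → f = -225/4
  (0, 19/3) → f = -57

The binding constraints are 8p + 4q = 33 and -2p + 3q = 19.
Solving simultaneously gives p = 23/32, q = 109/16.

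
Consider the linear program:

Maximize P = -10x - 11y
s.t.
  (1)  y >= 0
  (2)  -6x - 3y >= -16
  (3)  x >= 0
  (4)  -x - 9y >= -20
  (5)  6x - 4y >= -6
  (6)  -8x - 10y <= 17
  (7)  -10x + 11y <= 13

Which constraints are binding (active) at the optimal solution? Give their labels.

(1) and (3)

Vertices and P = -10x - 11y:
  (8/3, 0) → P = -80/3
  (0, 0) → P = 0
  (28/17, 104/51) → P = -1984/51
  (0, 13/11) → P = -13
  (103/101, 213/101) → P = -3373/101

The maximum is at (0, 0). Substituting into each constraint, equality holds for (1) and (3); the remaining constraints have slack.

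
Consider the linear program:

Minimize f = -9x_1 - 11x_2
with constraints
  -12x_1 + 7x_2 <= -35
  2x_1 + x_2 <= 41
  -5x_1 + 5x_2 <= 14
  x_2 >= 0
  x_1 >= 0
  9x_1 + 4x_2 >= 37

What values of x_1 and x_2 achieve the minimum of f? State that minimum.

x_1 = 191/15, x_2 = 233/15, minimum f = -4282/15

Extreme points and f = -9x_1 - 11x_2:
  (273/25, 343/25) → f = -1246/5
  (133/37, 43/37) → f = -1670/37
  (191/15, 233/15) → f = -4282/15
  (41/2, 0) → f = -369/2
  (37/9, 0) → f = -37

At the optimal vertex, 2x_1 + x_2 = 41 and -5x_1 + 5x_2 = 14.
Solving simultaneously gives x_1 = 191/15, x_2 = 233/15.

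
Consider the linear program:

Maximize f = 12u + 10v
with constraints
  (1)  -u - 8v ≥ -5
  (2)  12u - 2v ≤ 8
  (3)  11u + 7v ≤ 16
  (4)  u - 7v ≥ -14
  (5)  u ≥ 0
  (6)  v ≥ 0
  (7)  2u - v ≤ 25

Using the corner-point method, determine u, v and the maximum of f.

u = 37/49, v = 26/49, maximum f = 704/49

Feasible corners and f = 12u + 10v:
  (37/49, 26/49) → f = 704/49
  (0, 5/8) → f = 25/4
  (2/3, 0) → f = 8
  (0, 0) → f = 0

The optimum lies where -u - 8v = -5 and 12u - 2v = 8.
Solving simultaneously gives u = 37/49, v = 26/49.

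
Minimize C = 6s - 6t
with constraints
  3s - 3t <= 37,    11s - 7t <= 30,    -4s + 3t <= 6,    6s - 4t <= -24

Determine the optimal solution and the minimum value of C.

Corner points and C = 6s - 6t:
  (-43, -166/3) → C = 74
  (-110/3, -49) → C = 74
  (-24, -30) → C = 36

The binding constraints are -4s + 3t = 6 and 6s - 4t = -24.
Solving simultaneously gives s = -24, t = -30.

s = -24, t = -30, minimum C = 36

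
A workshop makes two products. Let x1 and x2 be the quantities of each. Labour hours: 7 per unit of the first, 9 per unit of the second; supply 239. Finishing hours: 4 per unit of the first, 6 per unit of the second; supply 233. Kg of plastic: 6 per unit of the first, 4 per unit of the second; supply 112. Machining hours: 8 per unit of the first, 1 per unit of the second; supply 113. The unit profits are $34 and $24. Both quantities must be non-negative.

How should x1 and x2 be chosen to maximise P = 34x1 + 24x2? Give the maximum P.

Corner points and P = 34x1 + 24x2:
  (0, 0) → P = 0
  (0, 239/9) → P = 1912/3
  (113/8, 0) → P = 1921/4
  (2, 25) → P = 668
  (170/13, 109/13) → P = 8396/13

The binding constraints are 7x1 + 9x2 = 239 and 6x1 + 4x2 = 112.
Solving simultaneously gives x1 = 2, x2 = 25.

x1 = 2, x2 = 25, maximum P = 668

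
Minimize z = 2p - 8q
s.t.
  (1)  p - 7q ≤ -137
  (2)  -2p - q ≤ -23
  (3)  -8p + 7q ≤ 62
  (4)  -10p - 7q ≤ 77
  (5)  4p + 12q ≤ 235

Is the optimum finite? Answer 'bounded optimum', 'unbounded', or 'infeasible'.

infeasible

The boundaries p - 7q = -137 and -8p + 7q = 62 meet at (75/7, 1034/49), but that point violates 4p + 12q ≤ 235. Every candidate vertex is excluded by some other constraint, so the feasible region is empty.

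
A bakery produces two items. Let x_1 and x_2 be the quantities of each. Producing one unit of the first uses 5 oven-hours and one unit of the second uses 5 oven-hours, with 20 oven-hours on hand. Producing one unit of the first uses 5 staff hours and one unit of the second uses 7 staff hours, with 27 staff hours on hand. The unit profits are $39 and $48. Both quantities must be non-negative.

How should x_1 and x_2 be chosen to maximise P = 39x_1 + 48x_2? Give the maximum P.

Feasible corners and P = 39x_1 + 48x_2:
  (0, 0) → P = 0
  (0, 27/7) → P = 1296/7
  (4, 0) → P = 156
  (1/2, 7/2) → P = 375/2

At the optimal vertex, 5x_1 + 5x_2 = 20 and 5x_1 + 7x_2 = 27.
Solving simultaneously gives x_1 = 1/2, x_2 = 7/2.

x_1 = 1/2, x_2 = 7/2, maximum P = 375/2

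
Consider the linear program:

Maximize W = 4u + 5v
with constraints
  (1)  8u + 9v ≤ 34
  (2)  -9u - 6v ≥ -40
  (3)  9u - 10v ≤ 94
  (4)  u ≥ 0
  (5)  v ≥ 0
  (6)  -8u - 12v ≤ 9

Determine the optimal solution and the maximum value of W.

Feasible corners and W = 4u + 5v:
  (0, 34/9) → W = 170/9
  (17/4, 0) → W = 17
  (0, 0) → W = 0

At the optimal vertex, 8u + 9v = 34 and u = 0.
Solving simultaneously gives u = 0, v = 34/9.

u = 0, v = 34/9, maximum W = 170/9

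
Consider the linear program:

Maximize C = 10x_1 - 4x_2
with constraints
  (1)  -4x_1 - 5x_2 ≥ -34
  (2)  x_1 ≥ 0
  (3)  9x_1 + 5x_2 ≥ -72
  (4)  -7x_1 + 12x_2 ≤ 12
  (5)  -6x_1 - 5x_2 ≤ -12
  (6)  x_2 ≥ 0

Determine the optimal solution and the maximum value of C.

Extreme points and C = 10x_1 - 4x_2:
  (348/83, 286/83) → C = 2336/83
  (17/2, 0) → C = 85
  (84/107, 156/107) → C = 216/107
  (2, 0) → C = 20

x_1 = 17/2, x_2 = 0, maximum C = 85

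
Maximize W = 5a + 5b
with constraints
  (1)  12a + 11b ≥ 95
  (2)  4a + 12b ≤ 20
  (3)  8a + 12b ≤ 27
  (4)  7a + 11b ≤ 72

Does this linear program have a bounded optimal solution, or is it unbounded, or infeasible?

From the feasible point (843/56, -109/14), moving in the direction (12, -8) keeps every constraint satisfied while W increases without bound.

unbounded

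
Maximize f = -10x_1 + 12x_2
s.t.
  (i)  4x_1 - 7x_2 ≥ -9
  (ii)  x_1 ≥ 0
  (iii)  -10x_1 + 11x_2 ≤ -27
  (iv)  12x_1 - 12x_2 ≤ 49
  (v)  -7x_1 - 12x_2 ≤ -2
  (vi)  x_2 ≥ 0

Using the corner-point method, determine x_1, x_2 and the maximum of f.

x_1 = 144/13, x_2 = 99/13, maximum f = -252/13

Feasible corners and f = -10x_1 + 12x_2:
  (144/13, 99/13) → f = -252/13
  (451/36, 76/9) → f = -431/18
  (27/10, 0) → f = -27
  (49/12, 0) → f = -245/6

At the optimal vertex, 4x_1 - 7x_2 = -9 and -10x_1 + 11x_2 = -27.
Solving simultaneously gives x_1 = 144/13, x_2 = 99/13.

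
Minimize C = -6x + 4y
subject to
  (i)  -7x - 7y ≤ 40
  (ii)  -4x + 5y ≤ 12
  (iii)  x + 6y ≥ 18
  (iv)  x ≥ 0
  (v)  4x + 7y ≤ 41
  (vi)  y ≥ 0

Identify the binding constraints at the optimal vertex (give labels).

(iii) and (v)

Vertices and C = -6x + 4y:
  (18/29, 84/29) → C = 228/29
  (121/48, 53/12) → C = 61/24
  (120/17, 31/17) → C = -596/17

The minimum is at (120/17, 31/17). Substituting into each constraint, equality holds for (iii) and (v); the remaining constraints have slack.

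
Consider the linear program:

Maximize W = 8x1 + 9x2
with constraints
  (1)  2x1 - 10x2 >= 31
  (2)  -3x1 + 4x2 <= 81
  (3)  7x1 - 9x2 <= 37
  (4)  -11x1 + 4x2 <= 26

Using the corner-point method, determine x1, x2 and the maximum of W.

Extreme points and W = 8x1 + 9x2:
  (7/4, -11/4) → W = -43/4
  (-64/17, -131/34) → W = -2203/34
  (-382/71, -589/71) → W = -8357/71

x1 = 7/4, x2 = -11/4, maximum W = -43/4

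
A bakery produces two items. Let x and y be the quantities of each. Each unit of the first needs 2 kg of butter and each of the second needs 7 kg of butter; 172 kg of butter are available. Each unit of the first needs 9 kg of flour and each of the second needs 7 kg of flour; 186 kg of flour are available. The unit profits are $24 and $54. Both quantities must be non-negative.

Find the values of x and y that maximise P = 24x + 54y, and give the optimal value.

x = 2, y = 24, maximum P = 1344

Extreme points and P = 24x + 54y:
  (0, 0) → P = 0
  (0, 172/7) → P = 9288/7
  (62/3, 0) → P = 496
  (2, 24) → P = 1344

The optimum lies where 2x + 7y = 172 and 9x + 7y = 186.
Solving simultaneously gives x = 2, y = 24.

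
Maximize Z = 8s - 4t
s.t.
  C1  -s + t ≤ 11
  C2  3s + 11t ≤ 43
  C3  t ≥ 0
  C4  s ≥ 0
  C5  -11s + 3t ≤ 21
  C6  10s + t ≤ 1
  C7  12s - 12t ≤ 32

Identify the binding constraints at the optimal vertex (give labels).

Vertices and Z = 8s - 4t:
  (0, 0) → Z = 0
  (1/10, 0) → Z = 4/5
  (0, 1) → Z = -4

The maximum is at (1/10, 0). Substituting into each constraint, equality holds for C3 and C6; the remaining constraints have slack.

C3 and C6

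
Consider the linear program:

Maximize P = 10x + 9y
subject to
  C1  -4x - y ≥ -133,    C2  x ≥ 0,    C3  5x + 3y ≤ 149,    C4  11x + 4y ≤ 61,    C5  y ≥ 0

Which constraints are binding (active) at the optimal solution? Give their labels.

Corner points and P = 10x + 9y:
  (0, 61/4) → P = 549/4
  (0, 0) → P = 0
  (61/11, 0) → P = 610/11

The maximum is at (0, 61/4). Substituting into each constraint, equality holds for C2 and C4; the remaining constraints have slack.

C2 and C4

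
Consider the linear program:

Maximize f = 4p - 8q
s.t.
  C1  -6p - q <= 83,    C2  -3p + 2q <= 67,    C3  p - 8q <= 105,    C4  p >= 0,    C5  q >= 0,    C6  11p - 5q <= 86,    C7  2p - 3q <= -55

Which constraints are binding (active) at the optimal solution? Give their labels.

Feasible corners and f = 4p - 8q:
  (0, 67/2) → f = -268
  (507/7, 995/7) → f = -5932/7
  (0, 55/3) → f = -440/3
  (533/23, 777/23) → f = -4084/23

The maximum is at (0, 55/3). Substituting into each constraint, equality holds for C4 and C7; the remaining constraints have slack.

C4 and C7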